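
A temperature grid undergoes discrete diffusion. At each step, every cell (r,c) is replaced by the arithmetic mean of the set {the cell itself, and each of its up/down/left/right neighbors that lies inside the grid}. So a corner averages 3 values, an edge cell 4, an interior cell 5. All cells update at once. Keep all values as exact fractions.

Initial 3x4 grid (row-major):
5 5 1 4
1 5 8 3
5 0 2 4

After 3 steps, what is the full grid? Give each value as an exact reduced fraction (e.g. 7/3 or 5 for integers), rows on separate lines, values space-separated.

Answer: 4049/1080 863/225 7099/1800 8113/2160
6289/1800 5467/1500 22093/6000 55247/14400
1133/360 82/25 711/200 2551/720

Derivation:
After step 1:
  11/3 4 9/2 8/3
  4 19/5 19/5 19/4
  2 3 7/2 3
After step 2:
  35/9 479/120 449/120 143/36
  101/30 93/25 407/100 853/240
  3 123/40 133/40 15/4
After step 3:
  4049/1080 863/225 7099/1800 8113/2160
  6289/1800 5467/1500 22093/6000 55247/14400
  1133/360 82/25 711/200 2551/720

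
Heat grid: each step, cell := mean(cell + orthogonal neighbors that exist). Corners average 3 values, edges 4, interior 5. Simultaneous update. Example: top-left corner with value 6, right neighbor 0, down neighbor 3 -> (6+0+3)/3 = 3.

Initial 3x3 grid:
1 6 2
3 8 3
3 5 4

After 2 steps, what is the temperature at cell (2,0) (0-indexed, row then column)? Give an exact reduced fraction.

Answer: 149/36

Derivation:
Step 1: cell (2,0) = 11/3
Step 2: cell (2,0) = 149/36
Full grid after step 2:
  34/9 65/16 73/18
  63/16 89/20 203/48
  149/36 53/12 53/12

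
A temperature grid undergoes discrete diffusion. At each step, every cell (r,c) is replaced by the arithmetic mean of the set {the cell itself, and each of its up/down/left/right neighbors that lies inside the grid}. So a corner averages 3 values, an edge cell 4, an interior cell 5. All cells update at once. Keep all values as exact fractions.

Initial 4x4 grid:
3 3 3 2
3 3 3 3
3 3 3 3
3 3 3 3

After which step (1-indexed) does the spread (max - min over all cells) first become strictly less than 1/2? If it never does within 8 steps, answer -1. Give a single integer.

Answer: 1

Derivation:
Step 1: max=3, min=8/3, spread=1/3
  -> spread < 1/2 first at step 1
Step 2: max=3, min=49/18, spread=5/18
Step 3: max=3, min=607/216, spread=41/216
Step 4: max=3, min=18397/6480, spread=1043/6480
Step 5: max=3, min=557647/194400, spread=25553/194400
Step 6: max=53921/18000, min=16824541/5832000, spread=645863/5832000
Step 7: max=359029/120000, min=507238309/174960000, spread=16225973/174960000
Step 8: max=161299/54000, min=15268922017/5248800000, spread=409340783/5248800000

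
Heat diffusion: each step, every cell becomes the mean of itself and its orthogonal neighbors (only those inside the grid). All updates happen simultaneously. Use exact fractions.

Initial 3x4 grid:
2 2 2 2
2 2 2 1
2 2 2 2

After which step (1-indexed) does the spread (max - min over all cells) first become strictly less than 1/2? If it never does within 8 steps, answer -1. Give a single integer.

Answer: 1

Derivation:
Step 1: max=2, min=5/3, spread=1/3
  -> spread < 1/2 first at step 1
Step 2: max=2, min=413/240, spread=67/240
Step 3: max=2, min=3883/2160, spread=437/2160
Step 4: max=1991/1000, min=1570469/864000, spread=29951/172800
Step 5: max=6671/3375, min=14336179/7776000, spread=206761/1555200
Step 6: max=10634329/5400000, min=5764604429/3110400000, spread=14430763/124416000
Step 7: max=846347273/432000000, min=348140258311/186624000000, spread=139854109/1492992000
Step 8: max=75908771023/38880000000, min=20972408109749/11197440000000, spread=7114543559/89579520000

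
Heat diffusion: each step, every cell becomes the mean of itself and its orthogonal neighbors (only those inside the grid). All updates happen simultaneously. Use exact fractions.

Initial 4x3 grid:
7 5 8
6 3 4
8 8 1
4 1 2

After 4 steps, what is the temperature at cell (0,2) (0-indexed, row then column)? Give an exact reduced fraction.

Step 1: cell (0,2) = 17/3
Step 2: cell (0,2) = 185/36
Step 3: cell (0,2) = 5561/1080
Step 4: cell (0,2) = 653183/129600
Full grid after step 4:
  26879/4800 4666597/864000 653183/129600
  24451/4500 1802213/360000 1013773/216000
  132031/27000 1625813/360000 863873/216000
  590173/129600 3465097/864000 479323/129600

Answer: 653183/129600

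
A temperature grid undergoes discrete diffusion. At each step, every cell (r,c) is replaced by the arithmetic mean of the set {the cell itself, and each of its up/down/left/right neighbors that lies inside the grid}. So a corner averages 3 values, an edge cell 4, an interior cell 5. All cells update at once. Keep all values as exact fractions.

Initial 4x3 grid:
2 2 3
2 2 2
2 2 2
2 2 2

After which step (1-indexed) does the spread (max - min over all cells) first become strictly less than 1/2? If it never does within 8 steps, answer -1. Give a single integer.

Answer: 1

Derivation:
Step 1: max=7/3, min=2, spread=1/3
  -> spread < 1/2 first at step 1
Step 2: max=41/18, min=2, spread=5/18
Step 3: max=473/216, min=2, spread=41/216
Step 4: max=56057/25920, min=2, spread=4217/25920
Step 5: max=3319549/1555200, min=14479/7200, spread=38417/311040
Step 6: max=197824211/93312000, min=290597/144000, spread=1903471/18662400
Step 7: max=11798429089/5598720000, min=8755759/4320000, spread=18038617/223948800
Step 8: max=705114582851/335923200000, min=790526759/388800000, spread=883978523/13436928000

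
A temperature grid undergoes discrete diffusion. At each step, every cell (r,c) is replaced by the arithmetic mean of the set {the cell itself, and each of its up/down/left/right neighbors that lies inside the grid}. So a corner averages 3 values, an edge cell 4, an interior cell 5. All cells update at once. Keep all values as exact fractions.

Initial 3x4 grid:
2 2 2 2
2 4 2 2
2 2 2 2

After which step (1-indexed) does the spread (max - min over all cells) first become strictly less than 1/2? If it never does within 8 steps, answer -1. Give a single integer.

Answer: 2

Derivation:
Step 1: max=5/2, min=2, spread=1/2
Step 2: max=123/50, min=2, spread=23/50
  -> spread < 1/2 first at step 2
Step 3: max=5611/2400, min=413/200, spread=131/480
Step 4: max=49751/21600, min=7591/3600, spread=841/4320
Step 5: max=19822051/8640000, min=1533373/720000, spread=56863/345600
Step 6: max=177054341/77760000, min=13949543/6480000, spread=386393/3110400
Step 7: max=70601723131/31104000000, min=5604358813/2592000000, spread=26795339/248832000
Step 8: max=4216295714129/1866240000000, min=338126149667/155520000000, spread=254051069/2985984000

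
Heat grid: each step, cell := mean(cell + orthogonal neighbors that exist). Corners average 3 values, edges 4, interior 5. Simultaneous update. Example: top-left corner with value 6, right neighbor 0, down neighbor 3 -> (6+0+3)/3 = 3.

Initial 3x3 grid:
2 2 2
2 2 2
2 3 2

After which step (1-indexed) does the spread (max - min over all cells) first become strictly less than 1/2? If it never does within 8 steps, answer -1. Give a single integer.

Step 1: max=7/3, min=2, spread=1/3
  -> spread < 1/2 first at step 1
Step 2: max=547/240, min=2, spread=67/240
Step 3: max=4757/2160, min=407/200, spread=1807/10800
Step 4: max=1885963/864000, min=11161/5400, spread=33401/288000
Step 5: max=16781933/7776000, min=1123391/540000, spread=3025513/38880000
Step 6: max=6685726867/3110400000, min=60355949/28800000, spread=53531/995328
Step 7: max=399280925849/186624000000, min=16343116051/7776000000, spread=450953/11943936
Step 8: max=23903783560603/11197440000000, min=1967248610519/933120000000, spread=3799043/143327232

Answer: 1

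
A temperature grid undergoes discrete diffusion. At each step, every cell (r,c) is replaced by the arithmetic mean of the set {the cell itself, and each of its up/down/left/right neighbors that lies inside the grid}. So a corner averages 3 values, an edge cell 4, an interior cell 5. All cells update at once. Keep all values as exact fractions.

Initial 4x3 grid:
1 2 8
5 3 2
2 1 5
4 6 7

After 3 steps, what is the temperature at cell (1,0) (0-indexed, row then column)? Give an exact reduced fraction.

Step 1: cell (1,0) = 11/4
Step 2: cell (1,0) = 661/240
Step 3: cell (1,0) = 4451/1440
Full grid after step 3:
  6421/2160 973/288 2617/720
  4451/1440 79/24 619/160
  533/160 759/200 653/160
  2783/720 1981/480 1091/240

Answer: 4451/1440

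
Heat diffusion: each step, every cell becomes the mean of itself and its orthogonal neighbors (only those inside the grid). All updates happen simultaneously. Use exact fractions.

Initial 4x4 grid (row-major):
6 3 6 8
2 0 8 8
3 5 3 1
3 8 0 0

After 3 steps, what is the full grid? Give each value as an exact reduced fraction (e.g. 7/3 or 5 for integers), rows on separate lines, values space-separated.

Answer: 496/135 7681/1800 1927/360 2533/432
3173/900 5977/1500 27899/6000 1451/288
1633/450 22081/6000 539/150 25667/7200
8203/2160 25213/7200 21677/7200 1421/540

Derivation:
After step 1:
  11/3 15/4 25/4 22/3
  11/4 18/5 5 25/4
  13/4 19/5 17/5 3
  14/3 4 11/4 1/3
After step 2:
  61/18 259/60 67/12 119/18
  199/60 189/50 49/10 259/48
  217/60 361/100 359/100 779/240
  143/36 913/240 629/240 73/36
After step 3:
  496/135 7681/1800 1927/360 2533/432
  3173/900 5977/1500 27899/6000 1451/288
  1633/450 22081/6000 539/150 25667/7200
  8203/2160 25213/7200 21677/7200 1421/540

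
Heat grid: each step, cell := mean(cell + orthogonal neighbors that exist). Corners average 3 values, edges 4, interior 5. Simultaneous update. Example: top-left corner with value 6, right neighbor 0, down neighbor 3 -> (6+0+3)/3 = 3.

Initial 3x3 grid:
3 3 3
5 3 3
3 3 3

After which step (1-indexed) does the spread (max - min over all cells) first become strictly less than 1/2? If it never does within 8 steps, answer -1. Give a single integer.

Step 1: max=11/3, min=3, spread=2/3
Step 2: max=427/120, min=3, spread=67/120
Step 3: max=3677/1080, min=307/100, spread=1807/5400
  -> spread < 1/2 first at step 3
Step 4: max=1453963/432000, min=8461/2700, spread=33401/144000
Step 5: max=12893933/3888000, min=853391/270000, spread=3025513/19440000
Step 6: max=5130526867/1555200000, min=45955949/14400000, spread=53531/497664
Step 7: max=305968925849/93312000000, min=12455116051/3888000000, spread=450953/5971968
Step 8: max=18305063560603/5598720000000, min=1500688610519/466560000000, spread=3799043/71663616

Answer: 3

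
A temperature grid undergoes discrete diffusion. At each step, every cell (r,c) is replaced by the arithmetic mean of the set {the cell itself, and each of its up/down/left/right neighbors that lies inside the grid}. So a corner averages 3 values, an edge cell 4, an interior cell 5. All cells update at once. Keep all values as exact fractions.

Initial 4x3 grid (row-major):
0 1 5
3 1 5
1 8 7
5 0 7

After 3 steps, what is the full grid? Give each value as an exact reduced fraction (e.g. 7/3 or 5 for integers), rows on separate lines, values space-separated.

Answer: 4781/2160 819/320 947/270
871/360 693/200 5639/1440
821/240 4517/1200 7031/1440
1229/360 1583/360 10129/2160

Derivation:
After step 1:
  4/3 7/4 11/3
  5/4 18/5 9/2
  17/4 17/5 27/4
  2 5 14/3
After step 2:
  13/9 207/80 119/36
  313/120 29/10 1111/240
  109/40 23/5 1159/240
  15/4 113/30 197/36
After step 3:
  4781/2160 819/320 947/270
  871/360 693/200 5639/1440
  821/240 4517/1200 7031/1440
  1229/360 1583/360 10129/2160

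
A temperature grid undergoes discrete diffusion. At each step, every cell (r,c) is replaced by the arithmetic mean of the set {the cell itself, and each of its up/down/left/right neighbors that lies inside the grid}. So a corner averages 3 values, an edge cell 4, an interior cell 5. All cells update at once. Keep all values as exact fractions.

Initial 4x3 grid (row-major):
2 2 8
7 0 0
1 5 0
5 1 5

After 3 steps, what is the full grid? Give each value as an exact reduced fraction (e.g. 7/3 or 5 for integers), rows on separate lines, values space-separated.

After step 1:
  11/3 3 10/3
  5/2 14/5 2
  9/2 7/5 5/2
  7/3 4 2
After step 2:
  55/18 16/5 25/9
  101/30 117/50 319/120
  161/60 76/25 79/40
  65/18 73/30 17/6
After step 3:
  433/135 853/300 3109/1080
  10301/3600 2921/1000 1097/450
  11431/3600 7483/3000 197/75
  1571/540 5363/1800 869/360

Answer: 433/135 853/300 3109/1080
10301/3600 2921/1000 1097/450
11431/3600 7483/3000 197/75
1571/540 5363/1800 869/360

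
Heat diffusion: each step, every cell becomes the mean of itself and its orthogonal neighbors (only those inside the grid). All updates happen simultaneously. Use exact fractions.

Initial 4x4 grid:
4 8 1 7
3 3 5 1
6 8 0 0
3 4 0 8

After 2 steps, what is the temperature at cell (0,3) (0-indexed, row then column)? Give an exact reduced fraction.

Step 1: cell (0,3) = 3
Step 2: cell (0,3) = 23/6
Full grid after step 2:
  13/3 393/80 57/16 23/6
  97/20 98/25 37/10 21/8
  263/60 419/100 281/100 323/120
  157/36 917/240 721/240 95/36

Answer: 23/6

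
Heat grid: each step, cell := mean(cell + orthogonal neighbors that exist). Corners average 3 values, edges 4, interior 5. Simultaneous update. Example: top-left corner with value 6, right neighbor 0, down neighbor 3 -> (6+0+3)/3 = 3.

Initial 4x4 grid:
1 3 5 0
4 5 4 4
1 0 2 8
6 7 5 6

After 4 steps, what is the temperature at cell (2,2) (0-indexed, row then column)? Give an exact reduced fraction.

Step 1: cell (2,2) = 19/5
Step 2: cell (2,2) = 104/25
Step 3: cell (2,2) = 12541/3000
Step 4: cell (2,2) = 375481/90000
Full grid after step 4:
  12487/4050 86099/27000 517/150 7811/2160
  85799/27000 152257/45000 22079/6000 5681/1440
  18949/5400 33617/9000 375481/90000 479299/108000
  3077/810 22147/5400 15257/3375 154909/32400

Answer: 375481/90000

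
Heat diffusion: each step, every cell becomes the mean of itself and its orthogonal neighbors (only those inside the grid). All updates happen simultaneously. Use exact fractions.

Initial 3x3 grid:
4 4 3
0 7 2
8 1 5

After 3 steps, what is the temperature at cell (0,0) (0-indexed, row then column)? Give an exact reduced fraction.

Step 1: cell (0,0) = 8/3
Step 2: cell (0,0) = 143/36
Step 3: cell (0,0) = 7573/2160
Full grid after step 3:
  7573/2160 27793/7200 827/240
  57311/14400 20957/6000 55661/14400
  166/45 58061/14400 3839/1080

Answer: 7573/2160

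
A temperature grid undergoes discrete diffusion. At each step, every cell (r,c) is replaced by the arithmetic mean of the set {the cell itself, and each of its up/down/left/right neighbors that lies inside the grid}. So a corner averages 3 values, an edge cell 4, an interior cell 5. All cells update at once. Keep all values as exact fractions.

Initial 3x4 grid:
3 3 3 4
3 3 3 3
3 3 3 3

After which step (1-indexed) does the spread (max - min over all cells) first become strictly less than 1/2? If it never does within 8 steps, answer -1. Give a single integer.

Answer: 1

Derivation:
Step 1: max=10/3, min=3, spread=1/3
  -> spread < 1/2 first at step 1
Step 2: max=59/18, min=3, spread=5/18
Step 3: max=689/216, min=3, spread=41/216
Step 4: max=81977/25920, min=3, spread=4217/25920
Step 5: max=4874749/1555200, min=21679/7200, spread=38417/311040
Step 6: max=291136211/93312000, min=434597/144000, spread=1903471/18662400
Step 7: max=17397149089/5598720000, min=13075759/4320000, spread=18038617/223948800
Step 8: max=1041037782851/335923200000, min=1179326759/388800000, spread=883978523/13436928000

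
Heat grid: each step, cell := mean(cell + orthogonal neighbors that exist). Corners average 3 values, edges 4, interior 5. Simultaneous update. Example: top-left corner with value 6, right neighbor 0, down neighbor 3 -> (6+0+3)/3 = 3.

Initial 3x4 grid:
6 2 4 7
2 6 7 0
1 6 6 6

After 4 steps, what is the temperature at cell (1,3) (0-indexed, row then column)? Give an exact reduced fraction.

Step 1: cell (1,3) = 5
Step 2: cell (1,3) = 259/60
Step 3: cell (1,3) = 17141/3600
Step 4: cell (1,3) = 1004599/216000
Full grid after step 4:
  526609/129600 233441/54000 242491/54000 37289/8100
  3544121/864000 1566859/360000 26306/5625 1004599/216000
  59801/14400 160919/36000 18791/4000 13013/2700

Answer: 1004599/216000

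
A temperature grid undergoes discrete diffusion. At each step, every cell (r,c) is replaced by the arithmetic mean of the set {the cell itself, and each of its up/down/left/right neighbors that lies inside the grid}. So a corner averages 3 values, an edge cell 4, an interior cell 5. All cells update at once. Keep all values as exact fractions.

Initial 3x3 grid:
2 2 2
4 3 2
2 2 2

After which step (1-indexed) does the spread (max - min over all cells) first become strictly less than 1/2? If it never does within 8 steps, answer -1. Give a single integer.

Answer: 3

Derivation:
Step 1: max=11/4, min=2, spread=3/4
Step 2: max=641/240, min=13/6, spread=121/240
Step 3: max=36727/14400, min=10759/4800, spread=89/288
  -> spread < 1/2 first at step 3
Step 4: max=2167169/864000, min=659473/288000, spread=755/3456
Step 5: max=128027143/51840000, min=13342877/5760000, spread=6353/41472
Step 6: max=7615843121/3110400000, min=2427091457/1036800000, spread=53531/497664
Step 7: max=453761814487/186624000000, min=146556511079/62208000000, spread=450953/5971968
Step 8: max=27104483147489/11197440000000, min=981884543657/414720000000, spread=3799043/71663616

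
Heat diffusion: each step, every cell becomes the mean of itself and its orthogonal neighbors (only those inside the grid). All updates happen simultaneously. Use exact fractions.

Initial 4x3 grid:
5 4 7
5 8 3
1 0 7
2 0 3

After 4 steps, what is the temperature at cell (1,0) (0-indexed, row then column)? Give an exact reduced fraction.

Step 1: cell (1,0) = 19/4
Step 2: cell (1,0) = 185/48
Step 3: cell (1,0) = 29827/7200
Step 4: cell (1,0) = 842419/216000
Full grid after step 4:
  299467/64800 509977/108000 80323/16200
  842419/216000 773237/180000 117443/27000
  220513/72000 1142599/360000 24427/6750
  101443/43200 2289671/864000 373879/129600

Answer: 842419/216000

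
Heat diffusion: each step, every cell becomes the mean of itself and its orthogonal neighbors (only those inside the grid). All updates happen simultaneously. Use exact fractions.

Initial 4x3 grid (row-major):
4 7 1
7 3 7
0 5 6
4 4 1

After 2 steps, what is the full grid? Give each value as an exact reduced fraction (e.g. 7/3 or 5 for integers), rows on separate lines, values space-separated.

After step 1:
  6 15/4 5
  7/2 29/5 17/4
  4 18/5 19/4
  8/3 7/2 11/3
After step 2:
  53/12 411/80 13/3
  193/40 209/50 99/20
  413/120 433/100 61/15
  61/18 403/120 143/36

Answer: 53/12 411/80 13/3
193/40 209/50 99/20
413/120 433/100 61/15
61/18 403/120 143/36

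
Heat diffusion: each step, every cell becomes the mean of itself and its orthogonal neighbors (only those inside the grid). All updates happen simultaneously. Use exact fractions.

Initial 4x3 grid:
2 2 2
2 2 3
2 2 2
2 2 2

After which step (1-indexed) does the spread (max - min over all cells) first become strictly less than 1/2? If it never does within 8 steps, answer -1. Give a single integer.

Answer: 1

Derivation:
Step 1: max=7/3, min=2, spread=1/3
  -> spread < 1/2 first at step 1
Step 2: max=271/120, min=2, spread=31/120
Step 3: max=2371/1080, min=2, spread=211/1080
Step 4: max=232897/108000, min=3647/1800, spread=14077/108000
Step 5: max=2084407/972000, min=219683/108000, spread=5363/48600
Step 6: max=62060809/29160000, min=122869/60000, spread=93859/1166400
Step 7: max=3709474481/1749600000, min=199736467/97200000, spread=4568723/69984000
Step 8: max=221732435629/104976000000, min=6013618889/2916000000, spread=8387449/167961600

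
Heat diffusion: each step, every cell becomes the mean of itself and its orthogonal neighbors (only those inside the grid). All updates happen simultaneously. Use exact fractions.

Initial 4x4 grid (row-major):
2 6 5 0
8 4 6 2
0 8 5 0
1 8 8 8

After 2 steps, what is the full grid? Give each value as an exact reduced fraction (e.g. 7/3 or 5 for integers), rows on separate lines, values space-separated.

Answer: 157/36 607/120 457/120 103/36
1169/240 471/100 449/100 749/240
63/16 273/50 129/25 989/240
9/2 43/8 727/120 49/9

Derivation:
After step 1:
  16/3 17/4 17/4 7/3
  7/2 32/5 22/5 2
  17/4 5 27/5 15/4
  3 25/4 29/4 16/3
After step 2:
  157/36 607/120 457/120 103/36
  1169/240 471/100 449/100 749/240
  63/16 273/50 129/25 989/240
  9/2 43/8 727/120 49/9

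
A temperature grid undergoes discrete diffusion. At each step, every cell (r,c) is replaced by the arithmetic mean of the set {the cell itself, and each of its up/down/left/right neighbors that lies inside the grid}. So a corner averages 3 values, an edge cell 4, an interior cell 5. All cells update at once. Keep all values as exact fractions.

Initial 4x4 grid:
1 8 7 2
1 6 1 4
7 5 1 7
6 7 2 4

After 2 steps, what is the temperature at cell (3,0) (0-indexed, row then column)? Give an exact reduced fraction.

Answer: 197/36

Derivation:
Step 1: cell (3,0) = 20/3
Step 2: cell (3,0) = 197/36
Full grid after step 2:
  151/36 263/60 68/15 37/9
  481/120 449/100 96/25 469/120
  611/120 447/100 197/50 451/120
  197/36 611/120 481/120 71/18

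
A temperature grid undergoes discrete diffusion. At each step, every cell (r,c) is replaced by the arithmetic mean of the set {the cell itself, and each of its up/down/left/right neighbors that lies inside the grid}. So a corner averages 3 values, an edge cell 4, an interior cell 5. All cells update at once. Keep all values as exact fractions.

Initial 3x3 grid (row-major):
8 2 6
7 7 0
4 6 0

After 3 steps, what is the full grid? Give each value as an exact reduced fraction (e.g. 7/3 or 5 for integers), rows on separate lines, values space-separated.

Answer: 11629/2160 69523/14400 1043/270
39299/7200 8867/2000 53873/14400
10879/2160 63173/14400 413/120

Derivation:
After step 1:
  17/3 23/4 8/3
  13/2 22/5 13/4
  17/3 17/4 2
After step 2:
  215/36 1109/240 35/9
  667/120 483/100 739/240
  197/36 979/240 19/6
After step 3:
  11629/2160 69523/14400 1043/270
  39299/7200 8867/2000 53873/14400
  10879/2160 63173/14400 413/120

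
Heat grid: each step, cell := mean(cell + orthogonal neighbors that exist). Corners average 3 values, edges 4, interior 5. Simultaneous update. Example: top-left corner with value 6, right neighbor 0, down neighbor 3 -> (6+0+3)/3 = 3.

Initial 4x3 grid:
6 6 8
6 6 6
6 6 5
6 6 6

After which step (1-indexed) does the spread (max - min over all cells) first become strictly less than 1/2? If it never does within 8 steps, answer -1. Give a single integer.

Answer: 3

Derivation:
Step 1: max=20/3, min=17/3, spread=1
Step 2: max=233/36, min=209/36, spread=2/3
Step 3: max=1363/216, min=3157/540, spread=167/360
  -> spread < 1/2 first at step 3
Step 4: max=404443/64800, min=95467/16200, spread=301/864
Step 5: max=24067157/3888000, min=2878399/486000, spread=69331/259200
Step 6: max=1436636383/233280000, min=1155165349/194400000, spread=252189821/1166400000
Step 7: max=85865994197/13996800000, min=69493774841/11664000000, spread=12367321939/69984000000
Step 8: max=5137410174223/839808000000, min=4179344628769/699840000000, spread=610983098501/4199040000000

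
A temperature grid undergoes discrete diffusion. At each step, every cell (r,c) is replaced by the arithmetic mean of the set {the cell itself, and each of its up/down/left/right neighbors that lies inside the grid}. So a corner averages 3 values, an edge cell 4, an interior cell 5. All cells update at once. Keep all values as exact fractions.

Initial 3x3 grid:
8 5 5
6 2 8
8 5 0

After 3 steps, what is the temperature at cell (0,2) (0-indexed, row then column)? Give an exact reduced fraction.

Step 1: cell (0,2) = 6
Step 2: cell (0,2) = 59/12
Step 3: cell (0,2) = 3689/720
Full grid after step 3:
  782/135 18961/3600 3689/720
  19661/3600 5213/1000 66319/14400
  11687/2160 68219/14400 4921/1080

Answer: 3689/720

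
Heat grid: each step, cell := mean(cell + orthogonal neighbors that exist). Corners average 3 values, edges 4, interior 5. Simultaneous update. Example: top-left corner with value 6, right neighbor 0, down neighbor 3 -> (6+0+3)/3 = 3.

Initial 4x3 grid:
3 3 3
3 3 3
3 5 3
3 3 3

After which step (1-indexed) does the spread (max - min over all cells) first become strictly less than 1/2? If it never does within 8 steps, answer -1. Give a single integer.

Answer: 2

Derivation:
Step 1: max=7/2, min=3, spread=1/2
Step 2: max=173/50, min=3, spread=23/50
  -> spread < 1/2 first at step 2
Step 3: max=8011/2400, min=613/200, spread=131/480
Step 4: max=71351/21600, min=11191/3600, spread=841/4320
Step 5: max=28462051/8640000, min=2253373/720000, spread=56863/345600
Step 6: max=254814341/77760000, min=20429543/6480000, spread=386393/3110400
Step 7: max=101705723131/31104000000, min=8196358813/2592000000, spread=26795339/248832000
Step 8: max=6082535714129/1866240000000, min=493646149667/155520000000, spread=254051069/2985984000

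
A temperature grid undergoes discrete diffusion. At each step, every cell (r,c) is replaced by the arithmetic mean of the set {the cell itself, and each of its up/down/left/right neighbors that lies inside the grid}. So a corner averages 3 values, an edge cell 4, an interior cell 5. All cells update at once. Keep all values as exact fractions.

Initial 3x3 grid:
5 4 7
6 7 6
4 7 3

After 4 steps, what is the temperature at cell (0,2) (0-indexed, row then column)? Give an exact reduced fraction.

Answer: 72989/12960

Derivation:
Step 1: cell (0,2) = 17/3
Step 2: cell (0,2) = 103/18
Step 3: cell (0,2) = 1225/216
Step 4: cell (0,2) = 72989/12960
Full grid after step 4:
  47921/8640 967661/172800 72989/12960
  478993/86400 401557/72000 323587/57600
  143233/25920 320137/57600 18061/3240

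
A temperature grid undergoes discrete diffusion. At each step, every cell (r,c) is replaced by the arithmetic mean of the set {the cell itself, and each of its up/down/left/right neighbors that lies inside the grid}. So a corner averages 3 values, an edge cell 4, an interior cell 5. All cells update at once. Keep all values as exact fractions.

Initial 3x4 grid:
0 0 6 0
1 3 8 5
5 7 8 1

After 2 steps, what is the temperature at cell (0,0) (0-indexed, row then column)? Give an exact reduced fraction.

Step 1: cell (0,0) = 1/3
Step 2: cell (0,0) = 29/18
Full grid after step 2:
  29/18 593/240 185/48 32/9
  643/240 401/100 114/25 107/24
  37/9 1193/240 269/48 85/18

Answer: 29/18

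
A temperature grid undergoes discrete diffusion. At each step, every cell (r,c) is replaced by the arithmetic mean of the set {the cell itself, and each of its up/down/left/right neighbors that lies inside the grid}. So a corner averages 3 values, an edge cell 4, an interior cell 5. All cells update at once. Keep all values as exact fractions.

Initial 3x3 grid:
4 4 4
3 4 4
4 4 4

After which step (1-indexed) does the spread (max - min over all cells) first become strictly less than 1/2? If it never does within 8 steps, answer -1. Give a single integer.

Step 1: max=4, min=11/3, spread=1/3
  -> spread < 1/2 first at step 1
Step 2: max=4, min=893/240, spread=67/240
Step 3: max=793/200, min=8203/2160, spread=1807/10800
Step 4: max=21239/5400, min=3298037/864000, spread=33401/288000
Step 5: max=2116609/540000, min=29874067/7776000, spread=3025513/38880000
Step 6: max=112444051/28800000, min=11976673133/3110400000, spread=53531/995328
Step 7: max=30312883949/7776000000, min=720463074151/186624000000, spread=450953/11943936
Step 8: max=3631471389481/933120000000, min=43280856439397/11197440000000, spread=3799043/143327232

Answer: 1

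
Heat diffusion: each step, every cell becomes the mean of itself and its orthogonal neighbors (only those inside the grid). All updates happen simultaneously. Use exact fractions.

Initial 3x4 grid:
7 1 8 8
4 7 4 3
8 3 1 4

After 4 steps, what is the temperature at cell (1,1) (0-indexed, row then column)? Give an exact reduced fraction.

Step 1: cell (1,1) = 19/5
Step 2: cell (1,1) = 127/25
Step 3: cell (1,1) = 9209/2000
Step 4: cell (1,1) = 145159/30000
Full grid after step 4:
  110413/21600 4933/1000 134701/27000 630493/129600
  704257/144000 145159/30000 541811/120000 1309879/288000
  52469/10800 322301/72000 922483/216000 531143/129600

Answer: 145159/30000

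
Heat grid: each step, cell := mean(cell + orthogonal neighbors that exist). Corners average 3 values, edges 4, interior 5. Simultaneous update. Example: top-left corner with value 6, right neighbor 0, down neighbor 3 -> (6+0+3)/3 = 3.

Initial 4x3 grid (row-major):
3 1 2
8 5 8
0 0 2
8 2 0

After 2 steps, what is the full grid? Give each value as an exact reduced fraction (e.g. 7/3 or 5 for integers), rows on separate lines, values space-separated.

After step 1:
  4 11/4 11/3
  4 22/5 17/4
  4 9/5 5/2
  10/3 5/2 4/3
After step 2:
  43/12 889/240 32/9
  41/10 86/25 889/240
  197/60 76/25 593/240
  59/18 269/120 19/9

Answer: 43/12 889/240 32/9
41/10 86/25 889/240
197/60 76/25 593/240
59/18 269/120 19/9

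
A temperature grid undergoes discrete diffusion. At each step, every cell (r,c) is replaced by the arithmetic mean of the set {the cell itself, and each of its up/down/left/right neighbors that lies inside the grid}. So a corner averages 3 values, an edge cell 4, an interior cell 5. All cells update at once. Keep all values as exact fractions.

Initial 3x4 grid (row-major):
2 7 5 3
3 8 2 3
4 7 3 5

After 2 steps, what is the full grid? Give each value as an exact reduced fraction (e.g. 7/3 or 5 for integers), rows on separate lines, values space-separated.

Answer: 55/12 383/80 1057/240 67/18
1099/240 497/100 427/100 887/240
173/36 1189/240 1057/240 67/18

Derivation:
After step 1:
  4 11/2 17/4 11/3
  17/4 27/5 21/5 13/4
  14/3 11/2 17/4 11/3
After step 2:
  55/12 383/80 1057/240 67/18
  1099/240 497/100 427/100 887/240
  173/36 1189/240 1057/240 67/18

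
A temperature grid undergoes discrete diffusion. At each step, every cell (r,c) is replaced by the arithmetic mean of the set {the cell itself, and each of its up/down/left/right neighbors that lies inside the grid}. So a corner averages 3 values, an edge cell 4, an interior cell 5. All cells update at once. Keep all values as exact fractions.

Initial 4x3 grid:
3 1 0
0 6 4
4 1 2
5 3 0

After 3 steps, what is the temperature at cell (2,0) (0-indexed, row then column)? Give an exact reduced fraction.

Answer: 2189/800

Derivation:
Step 1: cell (2,0) = 5/2
Step 2: cell (2,0) = 259/80
Step 3: cell (2,0) = 2189/800
Full grid after step 3:
  4829/2160 1919/800 4729/2160
  19511/7200 296/125 17761/7200
  2189/800 16453/6000 16051/7200
  134/45 36017/14400 1273/540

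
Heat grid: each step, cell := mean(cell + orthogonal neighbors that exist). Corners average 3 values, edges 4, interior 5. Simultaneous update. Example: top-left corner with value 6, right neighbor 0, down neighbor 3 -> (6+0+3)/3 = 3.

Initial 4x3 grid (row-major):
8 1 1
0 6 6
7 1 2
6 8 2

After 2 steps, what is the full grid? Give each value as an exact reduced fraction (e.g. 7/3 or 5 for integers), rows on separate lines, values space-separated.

After step 1:
  3 4 8/3
  21/4 14/5 15/4
  7/2 24/5 11/4
  7 17/4 4
After step 2:
  49/12 187/60 125/36
  291/80 103/25 359/120
  411/80 181/50 153/40
  59/12 401/80 11/3

Answer: 49/12 187/60 125/36
291/80 103/25 359/120
411/80 181/50 153/40
59/12 401/80 11/3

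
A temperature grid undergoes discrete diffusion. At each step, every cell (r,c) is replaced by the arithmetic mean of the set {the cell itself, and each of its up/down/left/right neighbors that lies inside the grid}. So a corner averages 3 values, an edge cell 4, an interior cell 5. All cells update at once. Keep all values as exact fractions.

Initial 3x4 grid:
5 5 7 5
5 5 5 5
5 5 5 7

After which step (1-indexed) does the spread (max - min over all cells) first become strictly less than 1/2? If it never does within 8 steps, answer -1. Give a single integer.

Step 1: max=17/3, min=5, spread=2/3
Step 2: max=667/120, min=5, spread=67/120
Step 3: max=5987/1080, min=121/24, spread=271/540
Step 4: max=355999/64800, min=6121/1200, spread=5093/12960
  -> spread < 1/2 first at step 4
Step 5: max=21251501/3888000, min=554611/108000, spread=257101/777600
Step 6: max=1268053999/233280000, min=16747967/3240000, spread=497603/1866240
Step 7: max=75778037141/13996800000, min=168246113/32400000, spread=123828653/559872000
Step 8: max=4530181884319/839808000000, min=15202295413/2916000000, spread=1215366443/6718464000

Answer: 4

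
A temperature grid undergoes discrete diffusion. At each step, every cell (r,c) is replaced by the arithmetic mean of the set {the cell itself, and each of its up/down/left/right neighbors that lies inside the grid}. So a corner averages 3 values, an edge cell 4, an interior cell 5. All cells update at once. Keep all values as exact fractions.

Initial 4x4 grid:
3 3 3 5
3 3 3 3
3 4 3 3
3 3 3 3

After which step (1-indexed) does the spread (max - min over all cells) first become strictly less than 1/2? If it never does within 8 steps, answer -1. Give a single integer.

Step 1: max=11/3, min=3, spread=2/3
Step 2: max=32/9, min=3, spread=5/9
Step 3: max=365/108, min=2461/800, spread=6553/21600
  -> spread < 1/2 first at step 3
Step 4: max=27083/8100, min=7447/2400, spread=3119/12960
Step 5: max=399607/121500, min=89929/28800, spread=647009/3888000
Step 6: max=4764391/1458000, min=202878979/64800000, spread=79845589/583200000
Step 7: max=283782473/87480000, min=913233407/291600000, spread=98124509/874800000
Step 8: max=5299121897/1640250000, min=27437586371/8748000000, spread=2473191239/26244000000

Answer: 3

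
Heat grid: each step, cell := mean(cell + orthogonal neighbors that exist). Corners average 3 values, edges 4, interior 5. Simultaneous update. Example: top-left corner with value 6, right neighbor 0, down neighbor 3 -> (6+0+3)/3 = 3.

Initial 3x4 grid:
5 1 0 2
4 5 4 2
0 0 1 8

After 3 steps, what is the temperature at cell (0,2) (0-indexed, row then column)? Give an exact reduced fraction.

Step 1: cell (0,2) = 7/4
Step 2: cell (0,2) = 247/120
Step 3: cell (0,2) = 4463/1800
Full grid after step 3:
  1547/540 9451/3600 4463/1800 2617/1080
  19147/7200 15661/6000 5217/2000 1169/400
  5093/2160 17327/7200 20527/7200 6619/2160

Answer: 4463/1800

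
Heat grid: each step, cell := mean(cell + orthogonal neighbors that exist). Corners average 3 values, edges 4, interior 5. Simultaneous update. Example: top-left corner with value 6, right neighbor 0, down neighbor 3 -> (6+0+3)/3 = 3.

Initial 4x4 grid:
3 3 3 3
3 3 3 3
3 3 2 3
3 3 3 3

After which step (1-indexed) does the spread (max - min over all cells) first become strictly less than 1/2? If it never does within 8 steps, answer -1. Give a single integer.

Answer: 1

Derivation:
Step 1: max=3, min=11/4, spread=1/4
  -> spread < 1/2 first at step 1
Step 2: max=3, min=139/50, spread=11/50
Step 3: max=3, min=6833/2400, spread=367/2400
Step 4: max=1787/600, min=30829/10800, spread=1337/10800
Step 5: max=53531/18000, min=930331/324000, spread=33227/324000
Step 6: max=319951/108000, min=27945673/9720000, spread=849917/9720000
Step 7: max=4791467/1620000, min=841085653/291600000, spread=21378407/291600000
Step 8: max=1434311657/486000000, min=25277537629/8748000000, spread=540072197/8748000000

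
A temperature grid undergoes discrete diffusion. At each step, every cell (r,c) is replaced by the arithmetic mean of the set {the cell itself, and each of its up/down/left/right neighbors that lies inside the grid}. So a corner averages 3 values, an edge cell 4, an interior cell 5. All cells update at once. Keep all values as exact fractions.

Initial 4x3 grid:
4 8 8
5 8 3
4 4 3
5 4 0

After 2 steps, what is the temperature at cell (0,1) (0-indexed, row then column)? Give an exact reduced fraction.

Answer: 123/20

Derivation:
Step 1: cell (0,1) = 7
Step 2: cell (0,1) = 123/20
Full grid after step 2:
  215/36 123/20 113/18
  1261/240 559/100 299/60
  1121/240 409/100 56/15
  145/36 871/240 97/36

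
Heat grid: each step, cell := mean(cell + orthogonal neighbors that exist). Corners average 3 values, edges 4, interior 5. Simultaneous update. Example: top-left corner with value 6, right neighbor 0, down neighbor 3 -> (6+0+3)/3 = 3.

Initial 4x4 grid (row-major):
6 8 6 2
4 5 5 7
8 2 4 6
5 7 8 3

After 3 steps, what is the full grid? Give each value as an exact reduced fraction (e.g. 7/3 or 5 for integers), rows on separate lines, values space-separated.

After step 1:
  6 25/4 21/4 5
  23/4 24/5 27/5 5
  19/4 26/5 5 5
  20/3 11/2 11/2 17/3
After step 2:
  6 223/40 219/40 61/12
  213/40 137/25 509/100 51/10
  671/120 101/20 261/50 31/6
  203/36 343/60 65/12 97/18
After step 3:
  169/30 2253/400 6367/1200 1879/360
  6719/1200 663/125 5273/1000 511/100
  3889/720 3247/600 7783/1500 4697/900
  6101/1080 491/90 1223/225 575/108

Answer: 169/30 2253/400 6367/1200 1879/360
6719/1200 663/125 5273/1000 511/100
3889/720 3247/600 7783/1500 4697/900
6101/1080 491/90 1223/225 575/108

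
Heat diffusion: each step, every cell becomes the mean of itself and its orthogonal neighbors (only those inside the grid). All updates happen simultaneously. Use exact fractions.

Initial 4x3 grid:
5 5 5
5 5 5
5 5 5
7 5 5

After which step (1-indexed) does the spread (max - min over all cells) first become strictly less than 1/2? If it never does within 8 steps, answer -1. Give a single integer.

Answer: 3

Derivation:
Step 1: max=17/3, min=5, spread=2/3
Step 2: max=50/9, min=5, spread=5/9
Step 3: max=581/108, min=5, spread=41/108
  -> spread < 1/2 first at step 3
Step 4: max=69017/12960, min=5, spread=4217/12960
Step 5: max=4097149/777600, min=18079/3600, spread=38417/155520
Step 6: max=244480211/46656000, min=362597/72000, spread=1903471/9331200
Step 7: max=14597789089/2799360000, min=10915759/2160000, spread=18038617/111974400
Step 8: max=873076182851/167961600000, min=984926759/194400000, spread=883978523/6718464000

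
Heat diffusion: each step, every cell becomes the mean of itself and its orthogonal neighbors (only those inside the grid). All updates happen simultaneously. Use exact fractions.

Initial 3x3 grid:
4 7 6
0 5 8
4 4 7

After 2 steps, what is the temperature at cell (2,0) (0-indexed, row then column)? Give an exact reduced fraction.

Answer: 131/36

Derivation:
Step 1: cell (2,0) = 8/3
Step 2: cell (2,0) = 131/36
Full grid after step 2:
  149/36 629/120 19/3
  863/240 501/100 739/120
  131/36 47/10 107/18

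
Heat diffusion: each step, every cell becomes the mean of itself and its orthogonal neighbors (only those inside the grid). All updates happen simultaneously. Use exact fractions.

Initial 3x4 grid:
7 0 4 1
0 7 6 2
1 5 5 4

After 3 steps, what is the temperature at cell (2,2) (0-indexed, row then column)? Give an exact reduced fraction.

Step 1: cell (2,2) = 5
Step 2: cell (2,2) = 539/120
Step 3: cell (2,2) = 14507/3600
Full grid after step 3:
  877/270 26369/7200 24389/7200 3559/1080
  50743/14400 10861/3000 1971/500 5657/1600
  809/240 2387/600 14507/3600 8623/2160

Answer: 14507/3600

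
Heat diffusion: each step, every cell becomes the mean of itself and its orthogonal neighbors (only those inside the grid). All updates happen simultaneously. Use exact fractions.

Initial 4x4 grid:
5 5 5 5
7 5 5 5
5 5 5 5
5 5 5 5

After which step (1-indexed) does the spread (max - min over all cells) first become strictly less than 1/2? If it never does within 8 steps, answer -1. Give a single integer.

Step 1: max=17/3, min=5, spread=2/3
Step 2: max=331/60, min=5, spread=31/60
Step 3: max=2911/540, min=5, spread=211/540
  -> spread < 1/2 first at step 3
Step 4: max=286843/54000, min=5, spread=16843/54000
Step 5: max=2568643/486000, min=22579/4500, spread=130111/486000
Step 6: max=76542367/14580000, min=1357159/270000, spread=3255781/14580000
Step 7: max=2287353691/437400000, min=1361107/270000, spread=82360351/437400000
Step 8: max=68361316891/13122000000, min=245506441/48600000, spread=2074577821/13122000000

Answer: 3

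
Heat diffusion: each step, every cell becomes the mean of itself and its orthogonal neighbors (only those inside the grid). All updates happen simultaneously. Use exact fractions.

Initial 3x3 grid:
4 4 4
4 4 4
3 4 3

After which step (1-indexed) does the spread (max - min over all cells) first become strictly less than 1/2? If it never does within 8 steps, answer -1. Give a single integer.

Step 1: max=4, min=7/2, spread=1/2
Step 2: max=4, min=131/36, spread=13/36
  -> spread < 1/2 first at step 2
Step 3: max=565/144, min=5323/1440, spread=109/480
Step 4: max=14039/3600, min=97051/25920, spread=20149/129600
Step 5: max=2005109/518400, min=19506067/5184000, spread=545023/5184000
Step 6: max=24988763/6480000, min=1176776249/311040000, spread=36295/497664
Step 7: max=5976664169/1555200000, min=70764429403/18662400000, spread=305773/5971968
Step 8: max=59665424503/15552000000, min=4255661329841/1119744000000, spread=2575951/71663616

Answer: 2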